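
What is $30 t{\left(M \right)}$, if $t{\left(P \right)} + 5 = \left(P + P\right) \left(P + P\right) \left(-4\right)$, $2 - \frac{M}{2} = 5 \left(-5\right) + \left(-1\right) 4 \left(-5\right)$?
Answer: $-94230$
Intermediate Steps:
$M = 14$ ($M = 4 - 2 \left(5 \left(-5\right) + \left(-1\right) 4 \left(-5\right)\right) = 4 - 2 \left(-25 - -20\right) = 4 - 2 \left(-25 + 20\right) = 4 - -10 = 4 + 10 = 14$)
$t{\left(P \right)} = -5 - 16 P^{2}$ ($t{\left(P \right)} = -5 + \left(P + P\right) \left(P + P\right) \left(-4\right) = -5 + 2 P 2 P \left(-4\right) = -5 + 4 P^{2} \left(-4\right) = -5 - 16 P^{2}$)
$30 t{\left(M \right)} = 30 \left(-5 - 16 \cdot 14^{2}\right) = 30 \left(-5 - 3136\right) = 30 \left(-3141\right) = -94230$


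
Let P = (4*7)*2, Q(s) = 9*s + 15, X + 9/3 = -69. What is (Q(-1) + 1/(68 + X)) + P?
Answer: 247/4 ≈ 61.750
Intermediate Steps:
X = -72 (X = -3 - 69 = -72)
Q(s) = 15 + 9*s
P = 56 (P = 28*2 = 56)
(Q(-1) + 1/(68 + X)) + P = ((15 + 9*(-1)) + 1/(68 - 72)) + 56 = ((15 - 9) + 1/(-4)) + 56 = (6 - ¼) + 56 = 23/4 + 56 = 247/4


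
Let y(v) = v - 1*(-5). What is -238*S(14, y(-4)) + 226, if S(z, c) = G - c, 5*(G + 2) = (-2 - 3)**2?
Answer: -250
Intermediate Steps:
y(v) = 5 + v (y(v) = v + 5 = 5 + v)
G = 3 (G = -2 + (-2 - 3)**2/5 = -2 + (1/5)*(-5)**2 = -2 + (1/5)*25 = -2 + 5 = 3)
S(z, c) = 3 - c
-238*S(14, y(-4)) + 226 = -238*(3 - (5 - 4)) + 226 = -238*(3 - 1*1) + 226 = -238*(3 - 1) + 226 = -238*2 + 226 = -476 + 226 = -250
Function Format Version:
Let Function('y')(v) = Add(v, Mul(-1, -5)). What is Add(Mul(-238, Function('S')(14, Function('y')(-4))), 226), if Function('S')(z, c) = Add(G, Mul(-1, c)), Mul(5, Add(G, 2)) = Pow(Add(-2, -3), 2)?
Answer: -250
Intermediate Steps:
Function('y')(v) = Add(5, v) (Function('y')(v) = Add(v, 5) = Add(5, v))
G = 3 (G = Add(-2, Mul(Rational(1, 5), Pow(Add(-2, -3), 2))) = Add(-2, Mul(Rational(1, 5), Pow(-5, 2))) = Add(-2, Mul(Rational(1, 5), 25)) = Add(-2, 5) = 3)
Function('S')(z, c) = Add(3, Mul(-1, c))
Add(Mul(-238, Function('S')(14, Function('y')(-4))), 226) = Add(Mul(-238, Add(3, Mul(-1, Add(5, -4)))), 226) = Add(Mul(-238, Add(3, Mul(-1, 1))), 226) = Add(Mul(-238, Add(3, -1)), 226) = Add(Mul(-238, 2), 226) = Add(-476, 226) = -250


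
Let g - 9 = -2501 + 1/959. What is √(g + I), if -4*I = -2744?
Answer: I*√1660942927/959 ≈ 42.497*I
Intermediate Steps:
I = 686 (I = -¼*(-2744) = 686)
g = -2389827/959 (g = 9 + (-2501 + 1/959) = 9 - 2398458/959 = -2389827/959 ≈ -2492.0)
√(g + I) = √(-2389827/959 + 686) = √(-1731953/959) = I*√1660942927/959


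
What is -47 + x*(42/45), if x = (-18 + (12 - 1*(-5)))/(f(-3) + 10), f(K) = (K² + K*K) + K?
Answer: -17639/375 ≈ -47.037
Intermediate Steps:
f(K) = K + 2*K² (f(K) = (K² + K²) + K = 2*K² + K = K + 2*K²)
x = -1/25 (x = (-18 + (12 - 1*(-5)))/(-3*(1 + 2*(-3)) + 10) = (-18 + (12 + 5))/(-3*(1 - 6) + 10) = (-18 + 17)/(-3*(-5) + 10) = -1/(15 + 10) = -1/25 ≈ -0.040000)
-47 + x*(42/45) = -47 - 42/(25*45) = -47 - 1/25*14/15 = -47 - 14/375 = -17639/375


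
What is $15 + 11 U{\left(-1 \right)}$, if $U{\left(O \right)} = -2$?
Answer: $-7$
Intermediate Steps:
$15 + 11 U{\left(-1 \right)} = 15 + 11 \left(-2\right) = 15 - 22 = -7$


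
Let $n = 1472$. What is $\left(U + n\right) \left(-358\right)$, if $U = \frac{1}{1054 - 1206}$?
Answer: $- \frac{40049997}{76} \approx -5.2697 \cdot 10^{5}$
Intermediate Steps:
$U = - \frac{1}{152}$ ($U = \frac{1}{-152} = - \frac{1}{152} \approx -0.0065789$)
$\left(U + n\right) \left(-358\right) = \left(- \frac{1}{152} + 1472\right) \left(-358\right) = \frac{223743}{152} \left(-358\right) = - \frac{40049997}{76}$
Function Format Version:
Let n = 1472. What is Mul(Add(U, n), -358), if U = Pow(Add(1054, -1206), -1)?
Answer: Rational(-40049997, 76) ≈ -5.2697e+5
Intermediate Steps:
U = Rational(-1, 152) (U = Pow(-152, -1) = Rational(-1, 152) ≈ -0.0065789)
Mul(Add(U, n), -358) = Mul(Add(Rational(-1, 152), 1472), -358) = Mul(Rational(223743, 152), -358) = Rational(-40049997, 76)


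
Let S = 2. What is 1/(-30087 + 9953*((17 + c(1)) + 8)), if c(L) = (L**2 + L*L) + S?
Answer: 1/258550 ≈ 3.8677e-6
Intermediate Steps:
c(L) = 2 + 2*L**2 (c(L) = (L**2 + L*L) + 2 = (L**2 + L**2) + 2 = 2*L**2 + 2 = 2 + 2*L**2)
1/(-30087 + 9953*((17 + c(1)) + 8)) = 1/(-30087 + 9953*((17 + (2 + 2*1**2)) + 8)) = 1/(-30087 + 9953*((17 + (2 + 2*1)) + 8)) = 1/(-30087 + 9953*((17 + (2 + 2)) + 8)) = 1/(-30087 + 9953*((17 + 4) + 8)) = 1/(-30087 + 9953*(21 + 8)) = 1/(-30087 + 9953*29) = 1/(-30087 + 288637) = 1/258550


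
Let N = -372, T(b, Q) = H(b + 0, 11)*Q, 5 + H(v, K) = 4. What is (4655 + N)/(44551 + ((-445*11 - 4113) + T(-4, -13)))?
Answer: 4283/35556 ≈ 0.12046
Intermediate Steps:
H(v, K) = -1 (H(v, K) = -5 + 4 = -1)
T(b, Q) = -Q
(4655 + N)/(44551 + ((-445*11 - 4113) + T(-4, -13))) = (4655 - 372)/(44551 + ((-445*11 - 4113) - 1*(-13))) = 4283/(44551 + ((-4895 - 4113) + 13)) = 4283/(44551 + (-9008 + 13)) = 4283/(44551 - 8995) = 4283/35556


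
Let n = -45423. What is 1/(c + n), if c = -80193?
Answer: -1/125616 ≈ -7.9608e-6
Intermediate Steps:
1/(c + n) = 1/(-80193 - 45423) = 1/(-125616) = -1/125616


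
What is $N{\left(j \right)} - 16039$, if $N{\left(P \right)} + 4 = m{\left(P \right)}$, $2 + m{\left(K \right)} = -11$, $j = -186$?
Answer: $-16056$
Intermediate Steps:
$m{\left(K \right)} = -13$ ($m{\left(K \right)} = -2 - 11 = -13$)
$N{\left(P \right)} = -17$ ($N{\left(P \right)} = -4 - 13 = -17$)
$N{\left(j \right)} - 16039 = -17 - 16039 = -16056$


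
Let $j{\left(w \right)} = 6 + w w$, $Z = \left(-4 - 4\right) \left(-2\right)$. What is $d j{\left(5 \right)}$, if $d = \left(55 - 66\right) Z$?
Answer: $-5456$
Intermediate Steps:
$Z = 16$ ($Z = \left(-8\right) \left(-2\right) = 16$)
$j{\left(w \right)} = 6 + w^{2}$
$d = -176$ ($d = \left(55 - 66\right) 16 = \left(-11\right) 16 = -176$)
$d j{\left(5 \right)} = - 176 \left(6 + 5^{2}\right) = - 176 \left(6 + 25\right) = \left(-176\right) 31 = -5456$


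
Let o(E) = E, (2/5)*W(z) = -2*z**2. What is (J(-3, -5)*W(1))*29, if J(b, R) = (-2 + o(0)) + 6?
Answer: -580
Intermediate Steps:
W(z) = -5*z**2 (W(z) = 5*(-2*z**2)/2 = -5*z**2)
J(b, R) = 4 (J(b, R) = (-2 + 0) + 6 = -2 + 6 = 4)
(J(-3, -5)*W(1))*29 = (4*(-5*1**2))*29 = (4*(-5*1))*29 = (4*(-5))*29 = -20*29 = -580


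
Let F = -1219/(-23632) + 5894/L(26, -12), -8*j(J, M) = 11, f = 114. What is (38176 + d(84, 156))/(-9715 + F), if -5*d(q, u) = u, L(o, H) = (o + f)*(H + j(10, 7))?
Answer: -482269283776/122867054923 ≈ -3.9251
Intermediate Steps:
j(J, M) = -11/8 (j(J, M) = -⅛*11 = -11/8)
L(o, H) = (114 + o)*(-11/8 + H) (L(o, H) = (o + 114)*(H - 11/8) = (114 + o)*(-11/8 + H))
d(q, u) = -u/5
F = -39144123/12643120 (F = -1219/(-23632) + 5894/(-627/4 + 114*(-12) - 11/8*26 - 12*26) = -1219*(-1/23632) + 5894/(-627/4 - 1368 - 143/4 - 312) = 1219/23632 + 5894/(-3745/2) = 1219/23632 + 5894*(-2/3745) = 1219/23632 - 1684/535 = -39144123/12643120 ≈ -3.0961)
(38176 + d(84, 156))/(-9715 + F) = (38176 - ⅕*156)/(-9715 - 39144123/12643120) = (38176 - 156/5)/(-122867054923/12643120) = (190724/5)*(-12643120/122867054923) = -482269283776/122867054923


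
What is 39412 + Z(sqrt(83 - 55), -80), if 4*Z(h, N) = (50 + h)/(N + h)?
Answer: 251132257/6372 - 65*sqrt(7)/6372 ≈ 39412.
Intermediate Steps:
Z(h, N) = (50 + h)/(4*(N + h)) (Z(h, N) = ((50 + h)/(N + h))/4 = (50 + h)/(4*(N + h)))
39412 + Z(sqrt(83 - 55), -80) = 39412 + (50 + sqrt(83 - 55))/(4*(-80 + sqrt(83 - 55))) = 39412 + (50 + sqrt(28))/(4*(-80 + sqrt(28))) = 39412 + (50 + 2*sqrt(7))/(4*(-80 + 2*sqrt(7)))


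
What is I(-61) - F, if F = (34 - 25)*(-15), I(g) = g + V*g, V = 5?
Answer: -231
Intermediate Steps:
I(g) = 6*g (I(g) = g + 5*g = 6*g)
F = -135 (F = 9*(-15) = -135)
I(-61) - F = 6*(-61) - 1*(-135) = -366 + 135 = -231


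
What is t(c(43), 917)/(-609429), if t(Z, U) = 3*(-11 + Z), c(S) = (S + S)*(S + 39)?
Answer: -7041/203143 ≈ -0.034660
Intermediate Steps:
c(S) = 2*S*(39 + S) (c(S) = (2*S)*(39 + S) = 2*S*(39 + S))
t(Z, U) = -33 + 3*Z
t(c(43), 917)/(-609429) = (-33 + 3*(2*43*(39 + 43)))/(-609429) = (-33 + 3*(2*43*82))*(-1/609429) = (-33 + 3*7052)*(-1/609429) = (-33 + 21156)*(-1/609429) = 21123*(-1/609429) = -7041/203143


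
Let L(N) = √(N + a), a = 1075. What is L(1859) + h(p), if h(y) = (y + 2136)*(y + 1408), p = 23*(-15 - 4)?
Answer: 1649729 + 3*√326 ≈ 1.6498e+6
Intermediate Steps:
p = -437 (p = 23*(-19) = -437)
L(N) = √(1075 + N) (L(N) = √(N + 1075) = √(1075 + N))
h(y) = (1408 + y)*(2136 + y) (h(y) = (2136 + y)*(1408 + y) = (1408 + y)*(2136 + y))
L(1859) + h(p) = √(1075 + 1859) + (3007488 + (-437)² + 3544*(-437)) = √2934 + (3007488 + 190969 - 1548728) = 3*√326 + 1649729 = 1649729 + 3*√326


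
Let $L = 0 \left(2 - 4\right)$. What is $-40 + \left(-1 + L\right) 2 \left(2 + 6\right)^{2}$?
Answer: $-168$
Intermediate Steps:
$L = 0$ ($L = 0 \left(-2\right) = 0$)
$-40 + \left(-1 + L\right) 2 \left(2 + 6\right)^{2} = -40 + \left(-1 + 0\right) 2 \left(2 + 6\right)^{2} = -40 + \left(-1\right) 2 \cdot 8^{2} = -40 - 128 = -168$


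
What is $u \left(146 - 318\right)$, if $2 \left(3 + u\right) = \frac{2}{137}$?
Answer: $\frac{70520}{137} \approx 514.74$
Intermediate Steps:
$u = - \frac{410}{137}$ ($u = -3 + \frac{2 \cdot \frac{1}{137}}{2} = -3 + \frac{1}{2} \cdot \frac{2}{137} = -3 + \frac{1}{137} = - \frac{410}{137} \approx -2.9927$)
$u \left(146 - 318\right) = - \frac{410 \left(146 - 318\right)}{137} = \left(- \frac{410}{137}\right) \left(-172\right) = \frac{70520}{137}$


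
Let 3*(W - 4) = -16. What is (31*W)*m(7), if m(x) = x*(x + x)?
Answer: -12152/3 ≈ -4050.7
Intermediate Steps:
W = -4/3 (W = 4 + (⅓)*(-16) = 4 - 16/3 = -4/3 ≈ -1.3333)
m(x) = 2*x² (m(x) = x*(2*x) = 2*x²)
(31*W)*m(7) = (31*(-4/3))*(2*7²) = -248*49/3 = -124/3*98 = -12152/3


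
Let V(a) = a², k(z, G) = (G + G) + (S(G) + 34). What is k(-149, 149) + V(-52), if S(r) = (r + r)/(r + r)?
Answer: 3037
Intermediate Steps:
S(r) = 1 (S(r) = (2*r)/((2*r)) = (2*r)*(1/(2*r)) = 1)
k(z, G) = 35 + 2*G (k(z, G) = (G + G) + (1 + 34) = 2*G + 35 = 35 + 2*G)
k(-149, 149) + V(-52) = (35 + 2*149) + (-52)² = (35 + 298) + 2704 = 333 + 2704 = 3037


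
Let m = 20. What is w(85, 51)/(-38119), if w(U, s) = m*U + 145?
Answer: -1845/38119 ≈ -0.048401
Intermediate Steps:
w(U, s) = 145 + 20*U (w(U, s) = 20*U + 145 = 145 + 20*U)
w(85, 51)/(-38119) = (145 + 20*85)/(-38119) = (145 + 1700)*(-1/38119) = 1845*(-1/38119) = -1845/38119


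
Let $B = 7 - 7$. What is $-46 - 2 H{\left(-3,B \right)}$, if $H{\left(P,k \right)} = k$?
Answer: $-46$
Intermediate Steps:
$B = 0$ ($B = 7 - 7 = 0$)
$-46 - 2 H{\left(-3,B \right)} = -46 - 0 = -46 + 0 = -46$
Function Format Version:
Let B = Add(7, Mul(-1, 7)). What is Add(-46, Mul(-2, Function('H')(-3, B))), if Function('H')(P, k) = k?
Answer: -46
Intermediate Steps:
B = 0 (B = Add(7, -7) = 0)
Add(-46, Mul(-2, Function('H')(-3, B))) = Add(-46, Mul(-2, 0)) = Add(-46, 0) = -46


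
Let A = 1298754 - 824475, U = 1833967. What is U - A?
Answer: 1359688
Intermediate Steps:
A = 474279
U - A = 1833967 - 1*474279 = 1833967 - 474279 = 1359688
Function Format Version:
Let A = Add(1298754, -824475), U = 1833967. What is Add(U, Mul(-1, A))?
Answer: 1359688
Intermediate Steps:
A = 474279
Add(U, Mul(-1, A)) = Add(1833967, Mul(-1, 474279)) = Add(1833967, -474279) = 1359688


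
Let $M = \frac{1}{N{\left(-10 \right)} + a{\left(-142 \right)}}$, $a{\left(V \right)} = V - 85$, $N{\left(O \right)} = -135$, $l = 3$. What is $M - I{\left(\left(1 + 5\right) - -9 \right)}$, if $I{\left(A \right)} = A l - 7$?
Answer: $- \frac{13757}{362} \approx -38.003$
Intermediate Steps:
$a{\left(V \right)} = -85 + V$ ($a{\left(V \right)} = V - 85 = -85 + V$)
$M = - \frac{1}{362}$ ($M = \frac{1}{-135 - 227} = \frac{1}{-362} = - \frac{1}{362} \approx -0.0027624$)
$I{\left(A \right)} = -7 + 3 A$ ($I{\left(A \right)} = A 3 - 7 = 3 A - 7 = -7 + 3 A$)
$M - I{\left(\left(1 + 5\right) - -9 \right)} = - \frac{1}{362} - \left(-7 + 3 \left(\left(1 + 5\right) - -9\right)\right) = - \frac{1}{362} - \left(-7 + 3 \left(6 + 9\right)\right) = - \frac{1}{362} - \left(-7 + 3 \cdot 15\right) = - \frac{1}{362} - \left(-7 + 45\right) = - \frac{1}{362} - 38 = - \frac{13757}{362}$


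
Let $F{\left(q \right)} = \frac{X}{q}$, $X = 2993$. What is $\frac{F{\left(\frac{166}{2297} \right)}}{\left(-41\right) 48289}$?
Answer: $- \frac{167681}{8015974} \approx -0.020918$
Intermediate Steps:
$F{\left(q \right)} = \frac{2993}{q}$
$\frac{F{\left(\frac{166}{2297} \right)}}{\left(-41\right) 48289} = \frac{2993 \frac{1}{166 \cdot \frac{1}{2297}}}{\left(-41\right) 48289} = \frac{2993 \frac{1}{166 \cdot \frac{1}{2297}}}{-1979849} = \frac{2993}{\frac{166}{2297}} \left(- \frac{1}{1979849}\right) = 2993 \cdot \frac{2297}{166} \left(- \frac{1}{1979849}\right) = \frac{6874921}{166} \left(- \frac{1}{1979849}\right) = - \frac{167681}{8015974}$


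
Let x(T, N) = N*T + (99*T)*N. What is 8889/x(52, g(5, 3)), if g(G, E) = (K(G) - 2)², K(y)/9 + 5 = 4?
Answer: 8889/629200 ≈ 0.014127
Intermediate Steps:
K(y) = -9 (K(y) = -45 + 9*4 = -45 + 36 = -9)
g(G, E) = 121 (g(G, E) = (-9 - 2)² = (-11)² = 121)
x(T, N) = 100*N*T (x(T, N) = N*T + 99*N*T = 100*N*T)
8889/x(52, g(5, 3)) = 8889/((100*121*52)) = 8889/629200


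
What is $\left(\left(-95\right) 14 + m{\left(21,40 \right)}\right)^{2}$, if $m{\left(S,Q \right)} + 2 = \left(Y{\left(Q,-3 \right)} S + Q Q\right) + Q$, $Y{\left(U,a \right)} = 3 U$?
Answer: $7997584$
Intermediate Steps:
$m{\left(S,Q \right)} = -2 + Q + Q^{2} + 3 Q S$ ($m{\left(S,Q \right)} = -2 + \left(\left(3 Q S + Q Q\right) + Q\right) = -2 + \left(\left(3 Q S + Q^{2}\right) + Q\right) = -2 + \left(\left(Q^{2} + 3 Q S\right) + Q\right) = -2 + \left(Q + Q^{2} + 3 Q S\right) = -2 + Q + Q^{2} + 3 Q S$)
$\left(\left(-95\right) 14 + m{\left(21,40 \right)}\right)^{2} = \left(\left(-95\right) 14 + \left(-2 + 40 + 40^{2} + 3 \cdot 40 \cdot 21\right)\right)^{2} = \left(-1330 + \left(-2 + 40 + 1600 + 2520\right)\right)^{2} = \left(-1330 + 4158\right)^{2} = 2828^{2} = 7997584$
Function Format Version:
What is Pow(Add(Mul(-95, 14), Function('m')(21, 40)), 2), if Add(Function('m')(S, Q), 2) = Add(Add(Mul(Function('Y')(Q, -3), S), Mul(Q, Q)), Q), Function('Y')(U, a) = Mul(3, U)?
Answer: 7997584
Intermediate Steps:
Function('m')(S, Q) = Add(-2, Q, Pow(Q, 2), Mul(3, Q, S)) (Function('m')(S, Q) = Add(-2, Add(Add(Mul(Mul(3, Q), S), Mul(Q, Q)), Q)) = Add(-2, Add(Add(Mul(3, Q, S), Pow(Q, 2)), Q)) = Add(-2, Add(Add(Pow(Q, 2), Mul(3, Q, S)), Q)) = Add(-2, Add(Q, Pow(Q, 2), Mul(3, Q, S))) = Add(-2, Q, Pow(Q, 2), Mul(3, Q, S)))
Pow(Add(Mul(-95, 14), Function('m')(21, 40)), 2) = Pow(Add(Mul(-95, 14), Add(-2, 40, Pow(40, 2), Mul(3, 40, 21))), 2) = Pow(Add(-1330, Add(-2, 40, 1600, 2520)), 2) = Pow(Add(-1330, 4158), 2) = Pow(2828, 2) = 7997584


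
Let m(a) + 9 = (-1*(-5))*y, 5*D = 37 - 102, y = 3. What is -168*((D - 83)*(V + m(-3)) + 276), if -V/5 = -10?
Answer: 856800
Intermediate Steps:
D = -13 (D = (37 - 102)/5 = (⅕)*(-65) = -13)
V = 50 (V = -5*(-10) = 50)
m(a) = 6 (m(a) = -9 - 1*(-5)*3 = -9 + 5*3 = -9 + 15 = 6)
-168*((D - 83)*(V + m(-3)) + 276) = -168*((-13 - 83)*(50 + 6) + 276) = -168*(-96*56 + 276) = -168*(-5376 + 276) = -168*(-5100) = 856800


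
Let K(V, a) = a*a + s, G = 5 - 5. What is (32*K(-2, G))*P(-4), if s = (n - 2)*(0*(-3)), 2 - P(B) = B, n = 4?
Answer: 0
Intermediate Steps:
P(B) = 2 - B
G = 0
s = 0 (s = (4 - 2)*(0*(-3)) = 2*0 = 0)
K(V, a) = a² (K(V, a) = a*a + 0 = a² + 0 = a²)
(32*K(-2, G))*P(-4) = (32*0²)*(2 - 1*(-4)) = (32*0)*(2 + 4) = 0*6 = 0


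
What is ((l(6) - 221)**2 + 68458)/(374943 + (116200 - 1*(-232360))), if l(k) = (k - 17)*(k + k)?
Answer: 193067/723503 ≈ 0.26685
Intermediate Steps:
l(k) = 2*k*(-17 + k) (l(k) = (-17 + k)*(2*k) = 2*k*(-17 + k))
((l(6) - 221)**2 + 68458)/(374943 + (116200 - 1*(-232360))) = ((2*6*(-17 + 6) - 221)**2 + 68458)/(374943 + (116200 - 1*(-232360))) = ((2*6*(-11) - 221)**2 + 68458)/(374943 + (116200 + 232360)) = ((-132 - 221)**2 + 68458)/(374943 + 348560) = ((-353)**2 + 68458)/723503 = (124609 + 68458)*(1/723503) = 193067*(1/723503) = 193067/723503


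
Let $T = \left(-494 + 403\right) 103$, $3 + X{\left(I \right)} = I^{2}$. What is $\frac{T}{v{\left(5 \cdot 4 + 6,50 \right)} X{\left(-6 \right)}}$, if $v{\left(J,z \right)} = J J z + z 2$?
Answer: $- \frac{9373}{1118700} \approx -0.0083785$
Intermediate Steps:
$X{\left(I \right)} = -3 + I^{2}$
$v{\left(J,z \right)} = 2 z + z J^{2}$ ($v{\left(J,z \right)} = J^{2} z + 2 z = z J^{2} + 2 z = 2 z + z J^{2}$)
$T = -9373$ ($T = \left(-91\right) 103 = -9373$)
$\frac{T}{v{\left(5 \cdot 4 + 6,50 \right)} X{\left(-6 \right)}} = - \frac{9373}{50 \left(2 + \left(5 \cdot 4 + 6\right)^{2}\right) \left(-3 + \left(-6\right)^{2}\right)} = - \frac{9373}{50 \left(2 + \left(20 + 6\right)^{2}\right) \left(-3 + 36\right)} = - \frac{9373}{50 \left(2 + 26^{2}\right) 33} = - \frac{9373}{50 \left(2 + 676\right) 33} = - \frac{9373}{50 \cdot 678 \cdot 33} = - \frac{9373}{33900 \cdot 33} = - \frac{9373}{1118700}$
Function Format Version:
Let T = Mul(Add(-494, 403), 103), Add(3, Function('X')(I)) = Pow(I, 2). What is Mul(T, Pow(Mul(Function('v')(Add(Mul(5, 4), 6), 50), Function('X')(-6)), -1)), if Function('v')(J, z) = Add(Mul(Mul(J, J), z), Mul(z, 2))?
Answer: Rational(-9373, 1118700) ≈ -0.0083785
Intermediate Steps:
Function('X')(I) = Add(-3, Pow(I, 2))
Function('v')(J, z) = Add(Mul(2, z), Mul(z, Pow(J, 2))) (Function('v')(J, z) = Add(Mul(Pow(J, 2), z), Mul(2, z)) = Add(Mul(z, Pow(J, 2)), Mul(2, z)) = Add(Mul(2, z), Mul(z, Pow(J, 2))))
T = -9373 (T = Mul(-91, 103) = -9373)
Mul(T, Pow(Mul(Function('v')(Add(Mul(5, 4), 6), 50), Function('X')(-6)), -1)) = Mul(-9373, Pow(Mul(Mul(50, Add(2, Pow(Add(Mul(5, 4), 6), 2))), Add(-3, Pow(-6, 2))), -1)) = Mul(-9373, Pow(Mul(Mul(50, Add(2, Pow(Add(20, 6), 2))), Add(-3, 36)), -1)) = Mul(-9373, Pow(Mul(Mul(50, Add(2, Pow(26, 2))), 33), -1)) = Mul(-9373, Pow(Mul(Mul(50, Add(2, 676)), 33), -1)) = Mul(-9373, Pow(Mul(Mul(50, 678), 33), -1)) = Mul(-9373, Pow(Mul(33900, 33), -1)) = Mul(-9373, Pow(1118700, -1)) = Mul(-9373, Rational(1, 1118700)) = Rational(-9373, 1118700)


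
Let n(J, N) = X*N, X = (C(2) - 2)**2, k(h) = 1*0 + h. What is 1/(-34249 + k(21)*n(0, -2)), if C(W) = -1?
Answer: -1/34627 ≈ -2.8879e-5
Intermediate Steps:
k(h) = h (k(h) = 0 + h = h)
X = 9 (X = (-1 - 2)**2 = (-3)**2 = 9)
n(J, N) = 9*N
1/(-34249 + k(21)*n(0, -2)) = 1/(-34249 + 21*(9*(-2))) = 1/(-34249 + 21*(-18)) = 1/(-34249 - 378) = 1/(-34627) = -1/34627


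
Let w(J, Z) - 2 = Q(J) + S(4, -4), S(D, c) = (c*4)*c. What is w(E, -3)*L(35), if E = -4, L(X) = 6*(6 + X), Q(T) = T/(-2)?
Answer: 16728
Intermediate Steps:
Q(T) = -T/2 (Q(T) = T*(-½) = -T/2)
L(X) = 36 + 6*X
S(D, c) = 4*c² (S(D, c) = (4*c)*c = 4*c²)
w(J, Z) = 66 - J/2 (w(J, Z) = 2 + (-J/2 + 4*(-4)²) = 2 + (-J/2 + 4*16) = 2 + (-J/2 + 64) = 2 + (64 - J/2) = 66 - J/2)
w(E, -3)*L(35) = (66 - ½*(-4))*(36 + 6*35) = (66 + 2)*(36 + 210) = 68*246 = 16728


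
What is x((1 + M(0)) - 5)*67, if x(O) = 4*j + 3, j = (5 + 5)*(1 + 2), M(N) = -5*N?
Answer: 8241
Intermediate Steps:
j = 30 (j = 10*3 = 30)
x(O) = 123 (x(O) = 4*30 + 3 = 120 + 3 = 123)
x((1 + M(0)) - 5)*67 = 123*67 = 8241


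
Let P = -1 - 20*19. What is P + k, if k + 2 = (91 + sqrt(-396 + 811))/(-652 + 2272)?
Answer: -620369/1620 + sqrt(415)/1620 ≈ -382.93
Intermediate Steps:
P = -381 (P = -1 - 380 = -381)
k = -3149/1620 + sqrt(415)/1620 (k = -2 + (91 + sqrt(-396 + 811))/(-652 + 2272) = -2 + (91 + sqrt(415))/1620 = -2 + (91 + sqrt(415))*(1/1620) = -2 + (91/1620 + sqrt(415)/1620) = -3149/1620 + sqrt(415)/1620 ≈ -1.9313)
P + k = -381 + (-3149/1620 + sqrt(415)/1620) = -620369/1620 + sqrt(415)/1620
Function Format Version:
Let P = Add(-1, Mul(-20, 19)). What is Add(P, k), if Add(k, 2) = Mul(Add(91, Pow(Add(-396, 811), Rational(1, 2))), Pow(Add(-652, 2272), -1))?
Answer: Add(Rational(-620369, 1620), Mul(Rational(1, 1620), Pow(415, Rational(1, 2)))) ≈ -382.93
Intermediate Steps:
P = -381 (P = Add(-1, -380) = -381)
k = Add(Rational(-3149, 1620), Mul(Rational(1, 1620), Pow(415, Rational(1, 2)))) (k = Add(-2, Mul(Add(91, Pow(Add(-396, 811), Rational(1, 2))), Pow(Add(-652, 2272), -1))) = Add(-2, Mul(Add(91, Pow(415, Rational(1, 2))), Pow(1620, -1))) = Add(-2, Mul(Add(91, Pow(415, Rational(1, 2))), Rational(1, 1620))) = Add(-2, Add(Rational(91, 1620), Mul(Rational(1, 1620), Pow(415, Rational(1, 2))))) = Add(Rational(-3149, 1620), Mul(Rational(1, 1620), Pow(415, Rational(1, 2)))) ≈ -1.9313)
Add(P, k) = Add(-381, Add(Rational(-3149, 1620), Mul(Rational(1, 1620), Pow(415, Rational(1, 2))))) = Add(Rational(-620369, 1620), Mul(Rational(1, 1620), Pow(415, Rational(1, 2))))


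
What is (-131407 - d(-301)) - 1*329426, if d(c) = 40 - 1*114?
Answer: -460759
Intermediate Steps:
d(c) = -74 (d(c) = 40 - 114 = -74)
(-131407 - d(-301)) - 1*329426 = (-131407 - 1*(-74)) - 1*329426 = (-131407 + 74) - 329426 = -131333 - 329426 = -460759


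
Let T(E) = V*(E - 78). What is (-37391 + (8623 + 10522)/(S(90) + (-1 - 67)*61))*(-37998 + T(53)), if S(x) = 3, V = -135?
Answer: 1073346515064/829 ≈ 1.2947e+9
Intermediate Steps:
T(E) = 10530 - 135*E (T(E) = -135*(E - 78) = -135*(-78 + E) = 10530 - 135*E)
(-37391 + (8623 + 10522)/(S(90) + (-1 - 67)*61))*(-37998 + T(53)) = (-37391 + (8623 + 10522)/(3 + (-1 - 67)*61))*(-37998 + (10530 - 135*53)) = (-37391 + 19145/(3 - 68*61))*(-37998 + (10530 - 7155)) = (-37391 + 19145/(3 - 4148))*(-37998 + 3375) = (-37391 + 19145/(-4145))*(-34623) = (-37391 + 19145*(-1/4145))*(-34623) = (-37391 - 3829/829)*(-34623) = -31000968/829*(-34623) = 1073346515064/829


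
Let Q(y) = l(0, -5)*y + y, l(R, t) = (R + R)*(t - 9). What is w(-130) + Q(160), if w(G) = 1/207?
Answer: 33121/207 ≈ 160.00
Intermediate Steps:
w(G) = 1/207
l(R, t) = 2*R*(-9 + t) (l(R, t) = (2*R)*(-9 + t) = 2*R*(-9 + t))
Q(y) = y (Q(y) = (2*0*(-9 - 5))*y + y = (2*0*(-14))*y + y = 0*y + y = 0 + y = y)
w(-130) + Q(160) = 1/207 + 160 = 33121/207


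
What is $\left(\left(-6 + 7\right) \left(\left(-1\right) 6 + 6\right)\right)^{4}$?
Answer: $0$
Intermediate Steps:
$\left(\left(-6 + 7\right) \left(\left(-1\right) 6 + 6\right)\right)^{4} = \left(1 \left(-6 + 6\right)\right)^{4} = \left(1 \cdot 0\right)^{4} = 0^{4} = 0$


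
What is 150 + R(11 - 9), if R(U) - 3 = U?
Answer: 155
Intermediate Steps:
R(U) = 3 + U
150 + R(11 - 9) = 150 + (3 + (11 - 9)) = 150 + (3 + 2) = 150 + 5 = 155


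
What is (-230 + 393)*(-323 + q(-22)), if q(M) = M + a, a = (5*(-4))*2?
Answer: -62755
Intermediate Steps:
a = -40 (a = -20*2 = -40)
q(M) = -40 + M (q(M) = M - 40 = -40 + M)
(-230 + 393)*(-323 + q(-22)) = (-230 + 393)*(-323 + (-40 - 22)) = 163*(-323 - 62) = 163*(-385) = -62755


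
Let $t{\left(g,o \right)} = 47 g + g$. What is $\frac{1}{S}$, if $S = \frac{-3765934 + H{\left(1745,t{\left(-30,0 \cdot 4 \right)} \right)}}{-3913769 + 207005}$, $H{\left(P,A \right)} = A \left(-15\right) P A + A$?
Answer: $\frac{1853382}{27140123687} \approx 6.8289 \cdot 10^{-5}$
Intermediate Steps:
$t{\left(g,o \right)} = 48 g$
$H{\left(P,A \right)} = A - 15 P A^{2}$ ($H{\left(P,A \right)} = - 15 A P A + A = - 15 P A^{2} + A = A - 15 P A^{2}$)
$S = \frac{27140123687}{1853382}$ ($S = \frac{-3765934 + 48 \left(-30\right) \left(1 - 15 \cdot 48 \left(-30\right) 1745\right)}{-3913769 + 207005} = \frac{-3765934 - 1440 \left(1 - \left(-21600\right) 1745\right)}{-3706764} = \left(-3765934 - 1440 \left(1 + 37692000\right)\right) \left(- \frac{1}{3706764}\right) = \left(-3765934 - 54276481440\right) \left(- \frac{1}{3706764}\right) = \left(-54280247374\right) \left(- \frac{1}{3706764}\right) = \frac{27140123687}{1853382} \approx 14644.0$)
$\frac{1}{S} = \frac{1}{\frac{27140123687}{1853382}} = \frac{1853382}{27140123687}$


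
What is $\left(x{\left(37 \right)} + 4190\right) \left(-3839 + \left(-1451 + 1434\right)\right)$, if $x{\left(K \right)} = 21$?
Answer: $-16237616$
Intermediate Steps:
$\left(x{\left(37 \right)} + 4190\right) \left(-3839 + \left(-1451 + 1434\right)\right) = \left(21 + 4190\right) \left(-3839 + \left(-1451 + 1434\right)\right) = 4211 \left(-3839 - 17\right) = 4211 \left(-3856\right) = -16237616$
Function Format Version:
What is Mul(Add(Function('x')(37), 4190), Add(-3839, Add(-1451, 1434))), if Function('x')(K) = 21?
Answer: -16237616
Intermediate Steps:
Mul(Add(Function('x')(37), 4190), Add(-3839, Add(-1451, 1434))) = Mul(Add(21, 4190), Add(-3839, Add(-1451, 1434))) = Mul(4211, Add(-3839, -17)) = Mul(4211, -3856) = -16237616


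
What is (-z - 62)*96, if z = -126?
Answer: 6144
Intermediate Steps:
(-z - 62)*96 = (-1*(-126) - 62)*96 = (126 - 62)*96 = 64*96 = 6144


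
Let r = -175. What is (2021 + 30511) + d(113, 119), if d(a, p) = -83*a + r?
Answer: 22978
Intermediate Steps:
d(a, p) = -175 - 83*a (d(a, p) = -83*a - 175 = -175 - 83*a)
(2021 + 30511) + d(113, 119) = (2021 + 30511) + (-175 - 83*113) = 32532 + (-175 - 9379) = 32532 - 9554 = 22978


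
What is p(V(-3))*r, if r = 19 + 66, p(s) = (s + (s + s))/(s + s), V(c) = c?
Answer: 255/2 ≈ 127.50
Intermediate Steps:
p(s) = 3/2 (p(s) = (s + 2*s)/((2*s)) = (3*s)*(1/(2*s)) = 3/2)
r = 85
p(V(-3))*r = (3/2)*85 = 255/2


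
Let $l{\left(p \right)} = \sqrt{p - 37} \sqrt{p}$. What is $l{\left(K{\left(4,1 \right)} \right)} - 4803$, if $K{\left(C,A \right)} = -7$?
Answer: $-4803 - 2 \sqrt{77} \approx -4820.5$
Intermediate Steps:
$l{\left(p \right)} = \sqrt{p} \sqrt{-37 + p}$ ($l{\left(p \right)} = \sqrt{-37 + p} \sqrt{p} = \sqrt{p} \sqrt{-37 + p}$)
$l{\left(K{\left(4,1 \right)} \right)} - 4803 = \sqrt{-7} \sqrt{-37 - 7} - 4803 = i \sqrt{7} \sqrt{-44} - 4803 = i \sqrt{7} \cdot 2 i \sqrt{11} - 4803 = - 2 \sqrt{77} - 4803 = -4803 - 2 \sqrt{77}$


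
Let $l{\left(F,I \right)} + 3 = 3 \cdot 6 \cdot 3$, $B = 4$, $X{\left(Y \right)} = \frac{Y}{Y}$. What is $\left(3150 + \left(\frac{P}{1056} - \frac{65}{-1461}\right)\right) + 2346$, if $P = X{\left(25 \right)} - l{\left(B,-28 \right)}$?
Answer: $\frac{471072907}{85712} \approx 5496.0$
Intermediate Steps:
$X{\left(Y \right)} = 1$
$l{\left(F,I \right)} = 51$ ($l{\left(F,I \right)} = -3 + 3 \cdot 6 \cdot 3 = -3 + 18 \cdot 3 = -3 + 54 = 51$)
$P = -50$ ($P = 1 - 51 = -50$)
$\left(3150 + \left(\frac{P}{1056} - \frac{65}{-1461}\right)\right) + 2346 = \left(3150 - \left(- \frac{65}{1461} + \frac{25}{528}\right)\right) + 2346 = \left(3150 - \frac{245}{85712}\right) + 2346 = \frac{269992555}{85712} + 2346 = \frac{471072907}{85712}$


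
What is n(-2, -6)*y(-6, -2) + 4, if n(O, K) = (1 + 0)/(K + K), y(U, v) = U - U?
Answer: 4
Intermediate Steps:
y(U, v) = 0
n(O, K) = 1/(2*K)
n(-2, -6)*y(-6, -2) + 4 = ((½)/(-6))*0 + 4 = ((½)*(-⅙))*0 + 4 = -1/12*0 + 4 = 0 + 4 = 4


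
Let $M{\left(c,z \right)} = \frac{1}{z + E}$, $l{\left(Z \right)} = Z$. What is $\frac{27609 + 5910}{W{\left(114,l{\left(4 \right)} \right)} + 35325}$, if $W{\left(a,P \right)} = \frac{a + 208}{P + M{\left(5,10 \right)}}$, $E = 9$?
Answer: $\frac{368709}{389449} \approx 0.94674$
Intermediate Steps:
$M{\left(c,z \right)} = \frac{1}{9 + z}$ ($M{\left(c,z \right)} = \frac{1}{z + 9} = \frac{1}{9 + z}$)
$W{\left(a,P \right)} = \frac{208 + a}{\frac{1}{19} + P}$ ($W{\left(a,P \right)} = \frac{a + 208}{P + \frac{1}{9 + 10}} = \frac{208 + a}{P + \frac{1}{19}} = \frac{208 + a}{\frac{1}{19} + P}$)
$\frac{27609 + 5910}{W{\left(114,l{\left(4 \right)} \right)} + 35325} = \frac{27609 + 5910}{\frac{19 \left(208 + 114\right)}{1 + 19 \cdot 4} + 35325} = \frac{33519}{19 \frac{1}{1 + 76} \cdot 322 + 35325} = \frac{33519}{19 \cdot \frac{1}{77} \cdot 322 + 35325} = \frac{33519}{\frac{874}{11} + 35325} = \frac{33519}{\frac{389449}{11}} = 33519 \cdot \frac{11}{389449} = \frac{368709}{389449}$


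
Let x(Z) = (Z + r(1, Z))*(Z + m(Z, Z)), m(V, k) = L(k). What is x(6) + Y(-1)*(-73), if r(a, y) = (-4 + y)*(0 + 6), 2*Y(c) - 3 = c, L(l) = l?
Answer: 143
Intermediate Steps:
Y(c) = 3/2 + c/2
r(a, y) = -24 + 6*y (r(a, y) = (-4 + y)*6 = -24 + 6*y)
m(V, k) = k
x(Z) = 2*Z*(-24 + 7*Z) (x(Z) = (Z + (-24 + 6*Z))*(Z + Z) = (-24 + 7*Z)*(2*Z) = 2*Z*(-24 + 7*Z))
x(6) + Y(-1)*(-73) = 2*6*(-24 + 7*6) + (3/2 + (1/2)*(-1))*(-73) = 2*6*(-24 + 42) + (3/2 - 1/2)*(-73) = 2*6*18 + 1*(-73) = 216 - 73 = 143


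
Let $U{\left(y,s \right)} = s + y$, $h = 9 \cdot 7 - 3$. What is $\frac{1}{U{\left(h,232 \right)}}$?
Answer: $\frac{1}{292} \approx 0.0034247$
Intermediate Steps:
$h = 60$ ($h = 63 - 3 = 60$)
$\frac{1}{U{\left(h,232 \right)}} = \frac{1}{232 + 60} = \frac{1}{292}$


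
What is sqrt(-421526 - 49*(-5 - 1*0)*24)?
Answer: I*sqrt(415646) ≈ 644.71*I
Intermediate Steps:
sqrt(-421526 - 49*(-5 - 1*0)*24) = sqrt(-421526 - 49*(-5 + 0)*24) = sqrt(-421526 - 49*(-5)*24) = sqrt(-421526 + 245*24) = sqrt(-421526 + 5880) = sqrt(-415646) = I*sqrt(415646)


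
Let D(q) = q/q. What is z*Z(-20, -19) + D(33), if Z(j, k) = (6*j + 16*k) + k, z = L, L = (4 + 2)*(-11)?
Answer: 29239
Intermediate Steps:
D(q) = 1
L = -66 (L = 6*(-11) = -66)
z = -66
Z(j, k) = 6*j + 17*k
z*Z(-20, -19) + D(33) = -66*(6*(-20) + 17*(-19)) + 1 = -66*(-120 - 323) + 1 = -66*(-443) + 1 = 29238 + 1 = 29239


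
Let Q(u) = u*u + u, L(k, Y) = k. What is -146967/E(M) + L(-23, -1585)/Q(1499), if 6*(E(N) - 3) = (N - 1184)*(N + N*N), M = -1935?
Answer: 15872880923/243008771326500 ≈ 6.5318e-5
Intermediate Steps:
Q(u) = u + u² (Q(u) = u² + u = u + u²)
E(N) = 3 + (-1184 + N)*(N + N²)/6 (E(N) = 3 + ((N - 1184)*(N + N*N))/6 = 3 + ((-1184 + N)*(N + N²))/6 = 3 + (-1184 + N)*(N + N²)/6)
-146967/E(M) + L(-23, -1585)/Q(1499) = -146967/(3 - 1183/6*(-1935)² - 592/3*(-1935) + (⅙)*(-1935)³) - 23*1/(1499*(1 + 1499)) = -146967/(3 - 1183/6*3744225 + 381840 + (⅙)*(-7245075375)) - 23/(1499*1500) = -146967/(3 - 1476472725/2 + 381840 - 2415025125/2) - 23/2248500 = -146967/(-1945367082) - 23*1/2248500 = -146967*(-1/1945367082) - 23/2248500 = 48989/648455694 - 23/2248500 = 15872880923/243008771326500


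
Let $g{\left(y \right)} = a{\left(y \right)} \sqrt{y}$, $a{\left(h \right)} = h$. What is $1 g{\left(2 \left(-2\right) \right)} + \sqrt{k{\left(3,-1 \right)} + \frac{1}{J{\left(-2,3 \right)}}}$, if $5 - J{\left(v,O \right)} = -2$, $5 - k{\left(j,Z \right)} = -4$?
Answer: $- 8 i + \frac{8 \sqrt{7}}{7} \approx 3.0237 - 8.0 i$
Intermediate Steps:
$k{\left(j,Z \right)} = 9$ ($k{\left(j,Z \right)} = 5 - -4 = 5 + 4 = 9$)
$J{\left(v,O \right)} = 7$ ($J{\left(v,O \right)} = 5 - -2 = 5 + 2 = 7$)
$g{\left(y \right)} = y^{\frac{3}{2}}$ ($g{\left(y \right)} = y \sqrt{y} = y^{\frac{3}{2}}$)
$1 g{\left(2 \left(-2\right) \right)} + \sqrt{k{\left(3,-1 \right)} + \frac{1}{J{\left(-2,3 \right)}}} = 1 \left(2 \left(-2\right)\right)^{\frac{3}{2}} + \sqrt{9 + \frac{1}{7}} = 1 \left(-4\right)^{\frac{3}{2}} + \sqrt{9 + \frac{1}{7}} = 1 \left(- 8 i\right) + \sqrt{\frac{64}{7}} = - 8 i + \frac{8 \sqrt{7}}{7}$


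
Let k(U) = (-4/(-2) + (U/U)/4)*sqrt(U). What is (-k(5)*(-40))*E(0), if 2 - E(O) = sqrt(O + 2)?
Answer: 90*sqrt(5)*(2 - sqrt(2)) ≈ 117.89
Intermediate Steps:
k(U) = 9*sqrt(U)/4 (k(U) = (-4*(-1/2) + 1*(1/4))*sqrt(U) = (2 + 1/4)*sqrt(U) = 9*sqrt(U)/4)
E(O) = 2 - sqrt(2 + O) (E(O) = 2 - sqrt(O + 2) = 2 - sqrt(2 + O))
(-k(5)*(-40))*E(0) = (-9*sqrt(5)/4*(-40))*(2 - sqrt(2 + 0)) = (-9*sqrt(5)/4*(-40))*(2 - sqrt(2)) = (90*sqrt(5))*(2 - sqrt(2)) = 90*sqrt(5)*(2 - sqrt(2))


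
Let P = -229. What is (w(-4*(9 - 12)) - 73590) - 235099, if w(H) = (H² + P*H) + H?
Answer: -311281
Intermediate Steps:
w(H) = H² - 228*H (w(H) = (H² - 229*H) + H = H² - 228*H)
(w(-4*(9 - 12)) - 73590) - 235099 = ((-4*(9 - 12))*(-228 - 4*(9 - 12)) - 73590) - 235099 = ((-4*(-3))*(-228 - 4*(-3)) - 73590) - 235099 = (12*(-228 + 12) - 73590) - 235099 = (12*(-216) - 73590) - 235099 = (-2592 - 73590) - 235099 = -76182 - 235099 = -311281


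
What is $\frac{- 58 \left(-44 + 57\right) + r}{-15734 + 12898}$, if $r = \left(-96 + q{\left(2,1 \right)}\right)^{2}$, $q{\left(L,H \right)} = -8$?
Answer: $- \frac{5031}{1418} \approx -3.548$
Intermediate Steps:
$r = 10816$ ($r = \left(-96 - 8\right)^{2} = \left(-104\right)^{2} = 10816$)
$\frac{- 58 \left(-44 + 57\right) + r}{-15734 + 12898} = \frac{- 58 \left(-44 + 57\right) + 10816}{-15734 + 12898} = \frac{\left(-58\right) 13 + 10816}{-2836} = \left(-754 + 10816\right) \left(- \frac{1}{2836}\right) = 10062 \left(- \frac{1}{2836}\right) = - \frac{5031}{1418}$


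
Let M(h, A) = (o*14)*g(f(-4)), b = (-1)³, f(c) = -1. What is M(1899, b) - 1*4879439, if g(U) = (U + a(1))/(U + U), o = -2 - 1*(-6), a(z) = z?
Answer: -4879439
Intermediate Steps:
o = 4 (o = -2 + 6 = 4)
g(U) = (1 + U)/(2*U) (g(U) = (U + 1)/(U + U) = (1 + U)/((2*U)) = (1 + U)*(1/(2*U)) = (1 + U)/(2*U))
b = -1
M(h, A) = 0 (M(h, A) = (4*14)*((½)*(1 - 1)/(-1)) = 56*((½)*(-1)*0) = 56*0 = 0)
M(1899, b) - 1*4879439 = 0 - 1*4879439 = 0 - 4879439 = -4879439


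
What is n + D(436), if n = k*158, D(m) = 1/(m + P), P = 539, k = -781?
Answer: -120313049/975 ≈ -1.2340e+5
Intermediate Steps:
D(m) = 1/(539 + m) (D(m) = 1/(m + 539) = 1/(539 + m))
n = -123398 (n = -781*158 = -123398)
n + D(436) = -123398 + 1/(539 + 436) = -123398 + 1/975 = -120313049/975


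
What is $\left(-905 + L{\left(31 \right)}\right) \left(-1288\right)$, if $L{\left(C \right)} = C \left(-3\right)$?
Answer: $1285424$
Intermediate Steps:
$L{\left(C \right)} = - 3 C$
$\left(-905 + L{\left(31 \right)}\right) \left(-1288\right) = \left(-905 - 93\right) \left(-1288\right) = \left(-998\right) \left(-1288\right) = 1285424$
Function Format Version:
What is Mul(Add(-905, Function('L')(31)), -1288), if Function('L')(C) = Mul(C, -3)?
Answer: 1285424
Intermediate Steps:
Function('L')(C) = Mul(-3, C)
Mul(Add(-905, Function('L')(31)), -1288) = Mul(Add(-905, Mul(-3, 31)), -1288) = Mul(Add(-905, -93), -1288) = Mul(-998, -1288) = 1285424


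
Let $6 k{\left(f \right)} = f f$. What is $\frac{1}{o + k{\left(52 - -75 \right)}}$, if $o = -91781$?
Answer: $- \frac{6}{534557} \approx -1.1224 \cdot 10^{-5}$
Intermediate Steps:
$k{\left(f \right)} = \frac{f^{2}}{6}$ ($k{\left(f \right)} = \frac{f f}{6} = \frac{f^{2}}{6}$)
$\frac{1}{o + k{\left(52 - -75 \right)}} = \frac{1}{-91781 + \frac{\left(52 - -75\right)^{2}}{6}} = \frac{1}{-91781 + \frac{\left(52 + 75\right)^{2}}{6}} = \frac{1}{-91781 + \frac{127^{2}}{6}} = \frac{1}{-91781 + \frac{1}{6} \cdot 16129} = \frac{1}{-91781 + \frac{16129}{6}} = \frac{1}{- \frac{534557}{6}} = - \frac{6}{534557}$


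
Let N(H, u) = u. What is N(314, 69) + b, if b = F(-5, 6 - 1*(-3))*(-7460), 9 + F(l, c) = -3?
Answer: 89589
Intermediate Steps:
F(l, c) = -12 (F(l, c) = -9 - 3 = -12)
b = 89520 (b = -12*(-7460) = 89520)
N(314, 69) + b = 69 + 89520 = 89589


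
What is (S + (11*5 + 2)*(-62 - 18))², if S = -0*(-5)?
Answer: 20793600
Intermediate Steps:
S = 0 (S = -1*0 = 0)
(S + (11*5 + 2)*(-62 - 18))² = (0 + (11*5 + 2)*(-62 - 18))² = (0 + (55 + 2)*(-80))² = (0 + 57*(-80))² = (0 - 4560)² = (-4560)² = 20793600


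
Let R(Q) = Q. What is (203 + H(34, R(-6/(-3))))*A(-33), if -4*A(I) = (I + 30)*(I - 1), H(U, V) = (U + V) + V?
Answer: -12291/2 ≈ -6145.5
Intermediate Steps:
H(U, V) = U + 2*V
A(I) = -(-1 + I)*(30 + I)/4 (A(I) = -(I + 30)*(I - 1)/4 = -(30 + I)*(-1 + I)/4 = -(-1 + I)*(30 + I)/4)
(203 + H(34, R(-6/(-3))))*A(-33) = (203 + (34 + 2*(-6/(-3))))*(15/2 - 29/4*(-33) - 1/4*(-33)**2) = (203 + (34 + 2*(-6*(-1/3))))*(15/2 + 957/4 - 1/4*1089) = (203 + (34 + 2*2))*(15/2 + 957/4 - 1089/4) = (203 + (34 + 4))*(-51/2) = (203 + 38)*(-51/2) = 241*(-51/2) = -12291/2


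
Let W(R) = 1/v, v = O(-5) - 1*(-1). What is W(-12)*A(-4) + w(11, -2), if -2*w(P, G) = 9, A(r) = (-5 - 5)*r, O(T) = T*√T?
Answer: -527/126 + 100*I*√5/63 ≈ -4.1825 + 3.5493*I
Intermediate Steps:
O(T) = T^(3/2)
A(r) = -10*r
w(P, G) = -9/2 (w(P, G) = -½*9 = -9/2)
v = 1 - 5*I*√5 (v = (-5)^(3/2) - 1*(-1) = -5*I*√5 + 1 = 1 - 5*I*√5 ≈ 1.0 - 11.18*I)
W(R) = 1/(1 - 5*I*√5)
W(-12)*A(-4) + w(11, -2) = (I/(I + 5*√5))*(-10*(-4)) - 9/2 = (I/(I + 5*√5))*40 - 9/2 = 40*I/(I + 5*√5) - 9/2 = -9/2 + 40*I/(I + 5*√5)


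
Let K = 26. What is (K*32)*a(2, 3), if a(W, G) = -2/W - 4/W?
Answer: -2496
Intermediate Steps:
a(W, G) = -6/W
(K*32)*a(2, 3) = (26*32)*(-6/2) = 832*(-6*½) = 832*(-3) = -2496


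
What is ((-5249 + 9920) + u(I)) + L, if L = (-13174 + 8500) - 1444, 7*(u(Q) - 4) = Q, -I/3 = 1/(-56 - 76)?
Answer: -444443/308 ≈ -1443.0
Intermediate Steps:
I = 1/44 (I = -3/(-56 - 76) = -3/(-132) = -3*(-1/132) = 1/44 ≈ 0.022727)
u(Q) = 4 + Q/7
L = -6118 (L = -4674 - 1444 = -6118)
((-5249 + 9920) + u(I)) + L = ((-5249 + 9920) + (4 + (⅐)*(1/44))) - 6118 = (4671 + (4 + 1/308)) - 6118 = (4671 + 1233/308) - 6118 = 1439901/308 - 6118 = -444443/308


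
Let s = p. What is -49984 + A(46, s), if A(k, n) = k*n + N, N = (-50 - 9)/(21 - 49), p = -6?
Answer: -1407221/28 ≈ -50258.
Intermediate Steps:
s = -6
N = 59/28 (N = -59/(-28) = -59*(-1/28) = 59/28 ≈ 2.1071)
A(k, n) = 59/28 + k*n (A(k, n) = k*n + 59/28 = 59/28 + k*n)
-49984 + A(46, s) = -49984 + (59/28 + 46*(-6)) = -49984 + (59/28 - 276) = -49984 - 7669/28 = -1407221/28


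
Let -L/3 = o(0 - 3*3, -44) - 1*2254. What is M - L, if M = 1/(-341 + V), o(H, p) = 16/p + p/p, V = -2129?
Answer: -183671681/27170 ≈ -6760.1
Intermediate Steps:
o(H, p) = 1 + 16/p (o(H, p) = 16/p + 1 = 1 + 16/p)
L = 74361/11 (L = -3*((16 - 44)/(-44) - 1*2254) = -3*(-1/44*(-28) - 2254) = -3*(7/11 - 2254) = -3*(-24787/11) = 74361/11 ≈ 6760.1)
M = -1/2470 (M = 1/(-341 - 2129) = 1/(-2470) = -1/2470 ≈ -0.00040486)
M - L = -1/2470 - 1*74361/11 = -1/2470 - 74361/11 = -183671681/27170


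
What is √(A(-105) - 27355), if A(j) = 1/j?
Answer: 2*I*√75397245/105 ≈ 165.39*I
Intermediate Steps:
√(A(-105) - 27355) = √(1/(-105) - 27355) = √(-1/105 - 27355) = √(-2872276/105) = 2*I*√75397245/105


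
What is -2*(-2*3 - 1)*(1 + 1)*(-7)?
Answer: -196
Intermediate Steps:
-2*(-2*3 - 1)*(1 + 1)*(-7) = -2*(-6 - 1)*2*(-7) = -(-14)*2*(-7) = -2*(-14)*(-7) = 28*(-7) = -196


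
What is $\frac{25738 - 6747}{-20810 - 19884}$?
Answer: $- \frac{18991}{40694} \approx -0.46668$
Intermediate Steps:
$\frac{25738 - 6747}{-20810 - 19884} = \frac{25738 + \left(-23913 + 17166\right)}{-40694} = \left(25738 - 6747\right) \left(- \frac{1}{40694}\right) = 18991 \left(- \frac{1}{40694}\right) = - \frac{18991}{40694}$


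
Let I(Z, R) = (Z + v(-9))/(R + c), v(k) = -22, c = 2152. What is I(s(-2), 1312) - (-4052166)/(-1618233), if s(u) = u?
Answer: -586480859/233564963 ≈ -2.5110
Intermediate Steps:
I(Z, R) = (-22 + Z)/(2152 + R) (I(Z, R) = (Z - 22)/(R + 2152) = (-22 + Z)/(2152 + R))
I(s(-2), 1312) - (-4052166)/(-1618233) = (-22 - 2)/(2152 + 1312) - (-4052166)/(-1618233) = -24/3464 - (-4052166)*(-1)/1618233 = (1/3464)*(-24) - 1*1350722/539411 = -3/433 - 1350722/539411 = -586480859/233564963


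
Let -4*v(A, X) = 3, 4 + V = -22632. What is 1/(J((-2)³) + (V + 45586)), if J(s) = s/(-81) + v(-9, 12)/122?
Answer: 39528/907171261 ≈ 4.3573e-5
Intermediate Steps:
V = -22636 (V = -4 - 22632 = -22636)
v(A, X) = -¾ (v(A, X) = -¼*3 = -¾)
J(s) = -3/488 - s/81 (J(s) = s/(-81) - ¾/122 = s*(-1/81) - ¾*1/122 = -s/81 - 3/488 = -3/488 - s/81)
1/(J((-2)³) + (V + 45586)) = 1/((-3/488 - 1/81*(-2)³) + (-22636 + 45586)) = 1/((-3/488 - 1/81*(-8)) + 22950) = 1/((-3/488 + 8/81) + 22950) = 1/(3661/39528 + 22950) = 1/(907171261/39528) = 39528/907171261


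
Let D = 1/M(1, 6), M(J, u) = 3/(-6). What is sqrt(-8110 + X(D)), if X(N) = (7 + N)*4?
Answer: I*sqrt(8090) ≈ 89.944*I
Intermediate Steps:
M(J, u) = -1/2 (M(J, u) = 3*(-1/6) = -1/2)
D = -2 (D = 1/(-1/2) = -2)
X(N) = 28 + 4*N
sqrt(-8110 + X(D)) = sqrt(-8110 + (28 + 4*(-2))) = sqrt(-8110 + (28 - 8)) = sqrt(-8110 + 20) = sqrt(-8090) = I*sqrt(8090)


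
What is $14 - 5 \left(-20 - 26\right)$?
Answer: $244$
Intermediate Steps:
$14 - 5 \left(-20 - 26\right) = 14 - -230 = 14 + 230 = 244$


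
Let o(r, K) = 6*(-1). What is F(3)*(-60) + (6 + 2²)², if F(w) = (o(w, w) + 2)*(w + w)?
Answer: 1540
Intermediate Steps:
o(r, K) = -6
F(w) = -8*w (F(w) = (-6 + 2)*(w + w) = -8*w)
F(3)*(-60) + (6 + 2²)² = -8*3*(-60) + (6 + 2²)² = -24*(-60) + (6 + 4)² = 1440 + 10² = 1440 + 100 = 1540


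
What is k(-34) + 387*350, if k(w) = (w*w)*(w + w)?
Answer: 56842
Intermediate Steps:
k(w) = 2*w³ (k(w) = w²*(2*w) = 2*w³)
k(-34) + 387*350 = 2*(-34)³ + 387*350 = 2*(-39304) + 135450 = -78608 + 135450 = 56842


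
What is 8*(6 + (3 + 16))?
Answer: 200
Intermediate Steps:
8*(6 + (3 + 16)) = 8*(6 + 19) = 8*25 = 200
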